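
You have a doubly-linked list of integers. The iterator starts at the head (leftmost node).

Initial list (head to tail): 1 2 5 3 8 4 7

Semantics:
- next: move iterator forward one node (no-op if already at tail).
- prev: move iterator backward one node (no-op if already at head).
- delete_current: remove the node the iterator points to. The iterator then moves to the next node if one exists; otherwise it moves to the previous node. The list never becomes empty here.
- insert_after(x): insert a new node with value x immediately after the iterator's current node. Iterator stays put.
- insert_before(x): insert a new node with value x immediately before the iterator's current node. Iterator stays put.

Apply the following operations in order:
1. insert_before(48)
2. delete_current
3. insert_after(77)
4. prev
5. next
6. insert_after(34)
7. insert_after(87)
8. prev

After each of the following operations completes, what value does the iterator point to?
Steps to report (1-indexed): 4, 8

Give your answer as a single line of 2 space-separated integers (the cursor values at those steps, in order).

Answer: 48 48

Derivation:
After 1 (insert_before(48)): list=[48, 1, 2, 5, 3, 8, 4, 7] cursor@1
After 2 (delete_current): list=[48, 2, 5, 3, 8, 4, 7] cursor@2
After 3 (insert_after(77)): list=[48, 2, 77, 5, 3, 8, 4, 7] cursor@2
After 4 (prev): list=[48, 2, 77, 5, 3, 8, 4, 7] cursor@48
After 5 (next): list=[48, 2, 77, 5, 3, 8, 4, 7] cursor@2
After 6 (insert_after(34)): list=[48, 2, 34, 77, 5, 3, 8, 4, 7] cursor@2
After 7 (insert_after(87)): list=[48, 2, 87, 34, 77, 5, 3, 8, 4, 7] cursor@2
After 8 (prev): list=[48, 2, 87, 34, 77, 5, 3, 8, 4, 7] cursor@48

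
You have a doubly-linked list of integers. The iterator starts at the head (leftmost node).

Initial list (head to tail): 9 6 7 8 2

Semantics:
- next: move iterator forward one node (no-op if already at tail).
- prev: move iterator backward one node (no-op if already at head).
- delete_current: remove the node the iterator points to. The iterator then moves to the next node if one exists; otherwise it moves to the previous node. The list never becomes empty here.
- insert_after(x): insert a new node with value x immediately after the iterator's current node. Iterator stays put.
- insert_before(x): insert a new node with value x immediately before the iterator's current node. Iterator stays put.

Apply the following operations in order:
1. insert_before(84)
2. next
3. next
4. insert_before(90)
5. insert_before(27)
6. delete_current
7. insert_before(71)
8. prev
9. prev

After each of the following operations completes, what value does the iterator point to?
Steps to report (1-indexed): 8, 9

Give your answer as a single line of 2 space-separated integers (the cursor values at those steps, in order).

Answer: 71 27

Derivation:
After 1 (insert_before(84)): list=[84, 9, 6, 7, 8, 2] cursor@9
After 2 (next): list=[84, 9, 6, 7, 8, 2] cursor@6
After 3 (next): list=[84, 9, 6, 7, 8, 2] cursor@7
After 4 (insert_before(90)): list=[84, 9, 6, 90, 7, 8, 2] cursor@7
After 5 (insert_before(27)): list=[84, 9, 6, 90, 27, 7, 8, 2] cursor@7
After 6 (delete_current): list=[84, 9, 6, 90, 27, 8, 2] cursor@8
After 7 (insert_before(71)): list=[84, 9, 6, 90, 27, 71, 8, 2] cursor@8
After 8 (prev): list=[84, 9, 6, 90, 27, 71, 8, 2] cursor@71
After 9 (prev): list=[84, 9, 6, 90, 27, 71, 8, 2] cursor@27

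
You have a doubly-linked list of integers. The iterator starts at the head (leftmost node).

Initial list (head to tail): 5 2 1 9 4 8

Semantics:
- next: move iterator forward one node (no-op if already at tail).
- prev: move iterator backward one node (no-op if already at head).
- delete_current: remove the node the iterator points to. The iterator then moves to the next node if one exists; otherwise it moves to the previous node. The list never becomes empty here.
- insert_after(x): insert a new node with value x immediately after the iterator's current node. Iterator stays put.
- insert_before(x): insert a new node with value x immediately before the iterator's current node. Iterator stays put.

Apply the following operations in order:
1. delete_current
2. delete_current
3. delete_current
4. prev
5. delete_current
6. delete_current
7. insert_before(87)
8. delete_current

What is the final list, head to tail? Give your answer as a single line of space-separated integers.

After 1 (delete_current): list=[2, 1, 9, 4, 8] cursor@2
After 2 (delete_current): list=[1, 9, 4, 8] cursor@1
After 3 (delete_current): list=[9, 4, 8] cursor@9
After 4 (prev): list=[9, 4, 8] cursor@9
After 5 (delete_current): list=[4, 8] cursor@4
After 6 (delete_current): list=[8] cursor@8
After 7 (insert_before(87)): list=[87, 8] cursor@8
After 8 (delete_current): list=[87] cursor@87

Answer: 87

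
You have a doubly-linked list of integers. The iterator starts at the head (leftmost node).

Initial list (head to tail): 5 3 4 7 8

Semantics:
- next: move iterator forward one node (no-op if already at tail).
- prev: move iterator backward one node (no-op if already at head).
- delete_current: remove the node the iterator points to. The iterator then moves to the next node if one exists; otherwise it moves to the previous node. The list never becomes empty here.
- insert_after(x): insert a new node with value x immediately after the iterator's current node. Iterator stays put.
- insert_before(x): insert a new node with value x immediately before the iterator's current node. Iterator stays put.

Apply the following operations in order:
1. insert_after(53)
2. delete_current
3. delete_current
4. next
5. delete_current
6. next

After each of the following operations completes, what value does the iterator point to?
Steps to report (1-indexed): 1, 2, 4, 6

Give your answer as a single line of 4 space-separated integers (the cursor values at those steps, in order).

After 1 (insert_after(53)): list=[5, 53, 3, 4, 7, 8] cursor@5
After 2 (delete_current): list=[53, 3, 4, 7, 8] cursor@53
After 3 (delete_current): list=[3, 4, 7, 8] cursor@3
After 4 (next): list=[3, 4, 7, 8] cursor@4
After 5 (delete_current): list=[3, 7, 8] cursor@7
After 6 (next): list=[3, 7, 8] cursor@8

Answer: 5 53 4 8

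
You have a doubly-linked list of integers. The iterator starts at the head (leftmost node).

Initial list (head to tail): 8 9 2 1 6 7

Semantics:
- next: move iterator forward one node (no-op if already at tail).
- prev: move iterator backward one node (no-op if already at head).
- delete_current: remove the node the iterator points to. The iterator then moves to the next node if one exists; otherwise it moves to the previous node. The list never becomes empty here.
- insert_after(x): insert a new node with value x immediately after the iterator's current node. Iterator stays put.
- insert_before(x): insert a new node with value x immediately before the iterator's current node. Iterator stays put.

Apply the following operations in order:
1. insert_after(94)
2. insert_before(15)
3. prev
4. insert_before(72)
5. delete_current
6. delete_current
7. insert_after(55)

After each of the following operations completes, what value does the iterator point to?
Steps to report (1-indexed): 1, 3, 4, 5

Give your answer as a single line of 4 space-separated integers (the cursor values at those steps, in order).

Answer: 8 15 15 8

Derivation:
After 1 (insert_after(94)): list=[8, 94, 9, 2, 1, 6, 7] cursor@8
After 2 (insert_before(15)): list=[15, 8, 94, 9, 2, 1, 6, 7] cursor@8
After 3 (prev): list=[15, 8, 94, 9, 2, 1, 6, 7] cursor@15
After 4 (insert_before(72)): list=[72, 15, 8, 94, 9, 2, 1, 6, 7] cursor@15
After 5 (delete_current): list=[72, 8, 94, 9, 2, 1, 6, 7] cursor@8
After 6 (delete_current): list=[72, 94, 9, 2, 1, 6, 7] cursor@94
After 7 (insert_after(55)): list=[72, 94, 55, 9, 2, 1, 6, 7] cursor@94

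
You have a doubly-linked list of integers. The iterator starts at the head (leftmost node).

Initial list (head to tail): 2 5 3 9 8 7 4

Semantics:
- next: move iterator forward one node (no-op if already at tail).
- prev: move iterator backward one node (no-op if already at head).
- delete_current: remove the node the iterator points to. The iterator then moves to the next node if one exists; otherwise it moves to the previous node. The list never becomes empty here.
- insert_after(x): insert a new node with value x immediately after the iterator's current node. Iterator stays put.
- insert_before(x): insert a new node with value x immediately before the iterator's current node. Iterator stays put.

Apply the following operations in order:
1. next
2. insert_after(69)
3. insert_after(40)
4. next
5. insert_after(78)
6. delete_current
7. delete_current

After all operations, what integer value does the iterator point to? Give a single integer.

Answer: 69

Derivation:
After 1 (next): list=[2, 5, 3, 9, 8, 7, 4] cursor@5
After 2 (insert_after(69)): list=[2, 5, 69, 3, 9, 8, 7, 4] cursor@5
After 3 (insert_after(40)): list=[2, 5, 40, 69, 3, 9, 8, 7, 4] cursor@5
After 4 (next): list=[2, 5, 40, 69, 3, 9, 8, 7, 4] cursor@40
After 5 (insert_after(78)): list=[2, 5, 40, 78, 69, 3, 9, 8, 7, 4] cursor@40
After 6 (delete_current): list=[2, 5, 78, 69, 3, 9, 8, 7, 4] cursor@78
After 7 (delete_current): list=[2, 5, 69, 3, 9, 8, 7, 4] cursor@69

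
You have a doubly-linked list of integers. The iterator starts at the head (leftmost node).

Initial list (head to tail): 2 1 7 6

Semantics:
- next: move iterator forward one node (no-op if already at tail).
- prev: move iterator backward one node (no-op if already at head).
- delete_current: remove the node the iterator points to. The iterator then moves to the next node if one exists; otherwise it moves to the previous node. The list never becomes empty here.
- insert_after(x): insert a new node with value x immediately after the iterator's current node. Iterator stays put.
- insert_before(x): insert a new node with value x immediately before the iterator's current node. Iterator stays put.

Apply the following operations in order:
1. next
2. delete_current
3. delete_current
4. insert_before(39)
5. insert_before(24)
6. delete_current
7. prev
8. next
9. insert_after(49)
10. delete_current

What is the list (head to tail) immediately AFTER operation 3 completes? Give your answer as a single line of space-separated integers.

Answer: 2 6

Derivation:
After 1 (next): list=[2, 1, 7, 6] cursor@1
After 2 (delete_current): list=[2, 7, 6] cursor@7
After 3 (delete_current): list=[2, 6] cursor@6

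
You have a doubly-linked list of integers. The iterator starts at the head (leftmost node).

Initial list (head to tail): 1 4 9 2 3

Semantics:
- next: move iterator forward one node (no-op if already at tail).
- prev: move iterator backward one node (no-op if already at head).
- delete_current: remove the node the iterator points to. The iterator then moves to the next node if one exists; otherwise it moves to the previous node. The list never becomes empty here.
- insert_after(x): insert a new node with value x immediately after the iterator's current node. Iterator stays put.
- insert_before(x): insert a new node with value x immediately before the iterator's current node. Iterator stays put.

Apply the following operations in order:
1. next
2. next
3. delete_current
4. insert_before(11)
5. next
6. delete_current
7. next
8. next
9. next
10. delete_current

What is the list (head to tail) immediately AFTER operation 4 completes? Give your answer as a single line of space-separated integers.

Answer: 1 4 11 2 3

Derivation:
After 1 (next): list=[1, 4, 9, 2, 3] cursor@4
After 2 (next): list=[1, 4, 9, 2, 3] cursor@9
After 3 (delete_current): list=[1, 4, 2, 3] cursor@2
After 4 (insert_before(11)): list=[1, 4, 11, 2, 3] cursor@2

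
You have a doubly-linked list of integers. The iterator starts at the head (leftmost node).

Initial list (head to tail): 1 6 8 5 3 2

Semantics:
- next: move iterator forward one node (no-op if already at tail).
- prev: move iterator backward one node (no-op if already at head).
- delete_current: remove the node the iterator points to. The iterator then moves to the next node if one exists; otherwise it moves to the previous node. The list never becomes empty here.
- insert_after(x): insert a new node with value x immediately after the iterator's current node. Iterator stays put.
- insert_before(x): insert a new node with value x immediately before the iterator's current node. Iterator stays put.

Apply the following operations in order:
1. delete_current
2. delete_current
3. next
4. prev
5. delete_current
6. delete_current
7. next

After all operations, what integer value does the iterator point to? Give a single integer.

Answer: 2

Derivation:
After 1 (delete_current): list=[6, 8, 5, 3, 2] cursor@6
After 2 (delete_current): list=[8, 5, 3, 2] cursor@8
After 3 (next): list=[8, 5, 3, 2] cursor@5
After 4 (prev): list=[8, 5, 3, 2] cursor@8
After 5 (delete_current): list=[5, 3, 2] cursor@5
After 6 (delete_current): list=[3, 2] cursor@3
After 7 (next): list=[3, 2] cursor@2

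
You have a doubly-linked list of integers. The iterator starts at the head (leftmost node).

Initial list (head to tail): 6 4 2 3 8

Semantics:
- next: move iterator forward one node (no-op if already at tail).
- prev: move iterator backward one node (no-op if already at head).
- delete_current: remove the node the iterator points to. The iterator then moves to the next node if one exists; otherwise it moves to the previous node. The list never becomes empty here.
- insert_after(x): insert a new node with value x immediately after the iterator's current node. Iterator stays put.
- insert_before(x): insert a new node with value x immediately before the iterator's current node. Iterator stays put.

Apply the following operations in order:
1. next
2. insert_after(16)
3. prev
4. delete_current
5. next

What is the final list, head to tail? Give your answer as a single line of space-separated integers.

Answer: 4 16 2 3 8

Derivation:
After 1 (next): list=[6, 4, 2, 3, 8] cursor@4
After 2 (insert_after(16)): list=[6, 4, 16, 2, 3, 8] cursor@4
After 3 (prev): list=[6, 4, 16, 2, 3, 8] cursor@6
After 4 (delete_current): list=[4, 16, 2, 3, 8] cursor@4
After 5 (next): list=[4, 16, 2, 3, 8] cursor@16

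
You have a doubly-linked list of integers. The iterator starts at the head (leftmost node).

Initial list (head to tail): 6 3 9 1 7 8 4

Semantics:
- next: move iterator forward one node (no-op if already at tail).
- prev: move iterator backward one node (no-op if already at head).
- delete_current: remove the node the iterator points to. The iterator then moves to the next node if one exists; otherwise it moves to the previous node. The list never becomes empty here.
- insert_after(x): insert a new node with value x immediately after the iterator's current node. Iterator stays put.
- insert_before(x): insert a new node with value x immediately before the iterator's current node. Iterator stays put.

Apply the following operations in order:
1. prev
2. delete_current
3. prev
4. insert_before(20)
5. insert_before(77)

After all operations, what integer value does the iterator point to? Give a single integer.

After 1 (prev): list=[6, 3, 9, 1, 7, 8, 4] cursor@6
After 2 (delete_current): list=[3, 9, 1, 7, 8, 4] cursor@3
After 3 (prev): list=[3, 9, 1, 7, 8, 4] cursor@3
After 4 (insert_before(20)): list=[20, 3, 9, 1, 7, 8, 4] cursor@3
After 5 (insert_before(77)): list=[20, 77, 3, 9, 1, 7, 8, 4] cursor@3

Answer: 3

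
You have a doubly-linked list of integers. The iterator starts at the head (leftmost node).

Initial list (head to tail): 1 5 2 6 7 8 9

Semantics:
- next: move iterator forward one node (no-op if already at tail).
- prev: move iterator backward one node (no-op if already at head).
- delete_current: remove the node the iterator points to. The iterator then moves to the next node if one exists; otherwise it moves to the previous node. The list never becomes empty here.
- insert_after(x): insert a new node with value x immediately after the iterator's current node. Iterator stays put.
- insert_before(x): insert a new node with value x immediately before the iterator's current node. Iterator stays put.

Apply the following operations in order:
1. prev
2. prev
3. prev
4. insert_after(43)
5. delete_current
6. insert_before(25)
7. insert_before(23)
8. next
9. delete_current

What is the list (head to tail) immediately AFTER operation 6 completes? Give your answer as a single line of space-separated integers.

Answer: 25 43 5 2 6 7 8 9

Derivation:
After 1 (prev): list=[1, 5, 2, 6, 7, 8, 9] cursor@1
After 2 (prev): list=[1, 5, 2, 6, 7, 8, 9] cursor@1
After 3 (prev): list=[1, 5, 2, 6, 7, 8, 9] cursor@1
After 4 (insert_after(43)): list=[1, 43, 5, 2, 6, 7, 8, 9] cursor@1
After 5 (delete_current): list=[43, 5, 2, 6, 7, 8, 9] cursor@43
After 6 (insert_before(25)): list=[25, 43, 5, 2, 6, 7, 8, 9] cursor@43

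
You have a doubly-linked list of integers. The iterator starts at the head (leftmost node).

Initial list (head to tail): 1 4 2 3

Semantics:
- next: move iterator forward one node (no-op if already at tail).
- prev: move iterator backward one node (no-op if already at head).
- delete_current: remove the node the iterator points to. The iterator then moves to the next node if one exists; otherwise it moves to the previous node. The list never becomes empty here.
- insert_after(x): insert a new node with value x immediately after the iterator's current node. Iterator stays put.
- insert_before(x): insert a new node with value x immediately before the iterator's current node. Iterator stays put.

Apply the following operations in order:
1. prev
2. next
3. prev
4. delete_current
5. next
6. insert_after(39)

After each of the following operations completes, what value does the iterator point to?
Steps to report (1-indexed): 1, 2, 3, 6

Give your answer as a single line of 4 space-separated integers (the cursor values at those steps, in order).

After 1 (prev): list=[1, 4, 2, 3] cursor@1
After 2 (next): list=[1, 4, 2, 3] cursor@4
After 3 (prev): list=[1, 4, 2, 3] cursor@1
After 4 (delete_current): list=[4, 2, 3] cursor@4
After 5 (next): list=[4, 2, 3] cursor@2
After 6 (insert_after(39)): list=[4, 2, 39, 3] cursor@2

Answer: 1 4 1 2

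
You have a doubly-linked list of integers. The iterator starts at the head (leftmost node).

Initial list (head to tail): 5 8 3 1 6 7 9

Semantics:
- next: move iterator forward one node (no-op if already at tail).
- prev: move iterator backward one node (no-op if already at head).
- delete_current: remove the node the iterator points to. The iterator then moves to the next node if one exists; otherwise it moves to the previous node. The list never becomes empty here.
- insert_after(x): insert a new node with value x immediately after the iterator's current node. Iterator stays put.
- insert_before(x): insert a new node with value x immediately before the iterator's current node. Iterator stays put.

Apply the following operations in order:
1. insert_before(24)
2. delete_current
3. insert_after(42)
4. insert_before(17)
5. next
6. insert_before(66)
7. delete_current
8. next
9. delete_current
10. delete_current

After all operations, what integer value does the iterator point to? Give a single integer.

Answer: 7

Derivation:
After 1 (insert_before(24)): list=[24, 5, 8, 3, 1, 6, 7, 9] cursor@5
After 2 (delete_current): list=[24, 8, 3, 1, 6, 7, 9] cursor@8
After 3 (insert_after(42)): list=[24, 8, 42, 3, 1, 6, 7, 9] cursor@8
After 4 (insert_before(17)): list=[24, 17, 8, 42, 3, 1, 6, 7, 9] cursor@8
After 5 (next): list=[24, 17, 8, 42, 3, 1, 6, 7, 9] cursor@42
After 6 (insert_before(66)): list=[24, 17, 8, 66, 42, 3, 1, 6, 7, 9] cursor@42
After 7 (delete_current): list=[24, 17, 8, 66, 3, 1, 6, 7, 9] cursor@3
After 8 (next): list=[24, 17, 8, 66, 3, 1, 6, 7, 9] cursor@1
After 9 (delete_current): list=[24, 17, 8, 66, 3, 6, 7, 9] cursor@6
After 10 (delete_current): list=[24, 17, 8, 66, 3, 7, 9] cursor@7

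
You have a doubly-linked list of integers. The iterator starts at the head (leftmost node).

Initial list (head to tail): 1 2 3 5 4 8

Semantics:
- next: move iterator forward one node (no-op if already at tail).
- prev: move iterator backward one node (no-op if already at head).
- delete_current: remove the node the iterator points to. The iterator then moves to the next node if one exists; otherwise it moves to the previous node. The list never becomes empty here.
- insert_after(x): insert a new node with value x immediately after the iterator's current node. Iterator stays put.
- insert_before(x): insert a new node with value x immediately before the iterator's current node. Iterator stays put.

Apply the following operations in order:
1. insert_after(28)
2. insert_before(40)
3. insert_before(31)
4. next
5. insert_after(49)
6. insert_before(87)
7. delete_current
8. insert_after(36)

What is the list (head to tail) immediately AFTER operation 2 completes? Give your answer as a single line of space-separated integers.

Answer: 40 1 28 2 3 5 4 8

Derivation:
After 1 (insert_after(28)): list=[1, 28, 2, 3, 5, 4, 8] cursor@1
After 2 (insert_before(40)): list=[40, 1, 28, 2, 3, 5, 4, 8] cursor@1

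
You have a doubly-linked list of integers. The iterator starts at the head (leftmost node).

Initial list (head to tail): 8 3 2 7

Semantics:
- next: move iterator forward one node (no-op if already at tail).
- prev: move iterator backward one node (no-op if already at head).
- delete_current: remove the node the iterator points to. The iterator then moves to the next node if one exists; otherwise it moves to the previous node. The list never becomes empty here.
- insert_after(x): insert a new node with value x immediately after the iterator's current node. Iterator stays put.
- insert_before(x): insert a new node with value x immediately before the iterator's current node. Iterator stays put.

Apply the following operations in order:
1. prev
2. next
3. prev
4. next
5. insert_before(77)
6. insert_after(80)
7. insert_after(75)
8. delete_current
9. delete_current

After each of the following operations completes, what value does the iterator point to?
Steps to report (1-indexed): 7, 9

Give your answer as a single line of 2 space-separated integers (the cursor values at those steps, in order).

Answer: 3 80

Derivation:
After 1 (prev): list=[8, 3, 2, 7] cursor@8
After 2 (next): list=[8, 3, 2, 7] cursor@3
After 3 (prev): list=[8, 3, 2, 7] cursor@8
After 4 (next): list=[8, 3, 2, 7] cursor@3
After 5 (insert_before(77)): list=[8, 77, 3, 2, 7] cursor@3
After 6 (insert_after(80)): list=[8, 77, 3, 80, 2, 7] cursor@3
After 7 (insert_after(75)): list=[8, 77, 3, 75, 80, 2, 7] cursor@3
After 8 (delete_current): list=[8, 77, 75, 80, 2, 7] cursor@75
After 9 (delete_current): list=[8, 77, 80, 2, 7] cursor@80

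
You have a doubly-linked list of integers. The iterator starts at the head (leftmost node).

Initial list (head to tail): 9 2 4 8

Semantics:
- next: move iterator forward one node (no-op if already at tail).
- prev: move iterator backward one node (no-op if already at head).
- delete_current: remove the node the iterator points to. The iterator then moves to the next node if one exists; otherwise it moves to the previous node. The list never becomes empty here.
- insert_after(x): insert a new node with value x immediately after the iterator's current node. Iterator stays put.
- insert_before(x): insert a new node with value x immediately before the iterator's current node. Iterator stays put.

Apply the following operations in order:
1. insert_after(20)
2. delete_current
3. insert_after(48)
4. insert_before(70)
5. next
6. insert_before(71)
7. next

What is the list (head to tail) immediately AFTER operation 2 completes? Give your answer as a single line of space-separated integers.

Answer: 20 2 4 8

Derivation:
After 1 (insert_after(20)): list=[9, 20, 2, 4, 8] cursor@9
After 2 (delete_current): list=[20, 2, 4, 8] cursor@20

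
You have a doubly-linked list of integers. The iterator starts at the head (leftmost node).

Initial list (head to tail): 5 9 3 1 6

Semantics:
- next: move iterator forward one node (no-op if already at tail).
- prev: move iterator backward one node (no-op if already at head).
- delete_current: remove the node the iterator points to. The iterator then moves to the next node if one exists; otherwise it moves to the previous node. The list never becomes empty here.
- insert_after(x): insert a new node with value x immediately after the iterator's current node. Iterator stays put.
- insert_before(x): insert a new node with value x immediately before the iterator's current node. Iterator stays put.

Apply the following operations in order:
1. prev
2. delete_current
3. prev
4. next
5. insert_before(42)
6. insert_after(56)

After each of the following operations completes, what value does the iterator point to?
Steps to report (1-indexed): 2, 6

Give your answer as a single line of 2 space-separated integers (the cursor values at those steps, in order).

Answer: 9 3

Derivation:
After 1 (prev): list=[5, 9, 3, 1, 6] cursor@5
After 2 (delete_current): list=[9, 3, 1, 6] cursor@9
After 3 (prev): list=[9, 3, 1, 6] cursor@9
After 4 (next): list=[9, 3, 1, 6] cursor@3
After 5 (insert_before(42)): list=[9, 42, 3, 1, 6] cursor@3
After 6 (insert_after(56)): list=[9, 42, 3, 56, 1, 6] cursor@3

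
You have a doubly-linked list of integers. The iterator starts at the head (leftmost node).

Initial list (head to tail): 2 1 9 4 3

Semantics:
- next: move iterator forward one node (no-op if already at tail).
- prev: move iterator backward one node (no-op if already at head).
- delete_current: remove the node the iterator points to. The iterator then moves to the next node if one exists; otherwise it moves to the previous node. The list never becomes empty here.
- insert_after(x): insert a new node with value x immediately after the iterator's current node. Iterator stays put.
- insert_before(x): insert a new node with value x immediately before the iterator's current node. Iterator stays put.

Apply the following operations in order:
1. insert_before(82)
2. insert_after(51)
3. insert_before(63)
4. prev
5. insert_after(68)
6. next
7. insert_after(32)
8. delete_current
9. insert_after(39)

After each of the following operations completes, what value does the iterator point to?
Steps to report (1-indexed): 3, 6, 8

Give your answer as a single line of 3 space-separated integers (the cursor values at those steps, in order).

After 1 (insert_before(82)): list=[82, 2, 1, 9, 4, 3] cursor@2
After 2 (insert_after(51)): list=[82, 2, 51, 1, 9, 4, 3] cursor@2
After 3 (insert_before(63)): list=[82, 63, 2, 51, 1, 9, 4, 3] cursor@2
After 4 (prev): list=[82, 63, 2, 51, 1, 9, 4, 3] cursor@63
After 5 (insert_after(68)): list=[82, 63, 68, 2, 51, 1, 9, 4, 3] cursor@63
After 6 (next): list=[82, 63, 68, 2, 51, 1, 9, 4, 3] cursor@68
After 7 (insert_after(32)): list=[82, 63, 68, 32, 2, 51, 1, 9, 4, 3] cursor@68
After 8 (delete_current): list=[82, 63, 32, 2, 51, 1, 9, 4, 3] cursor@32
After 9 (insert_after(39)): list=[82, 63, 32, 39, 2, 51, 1, 9, 4, 3] cursor@32

Answer: 2 68 32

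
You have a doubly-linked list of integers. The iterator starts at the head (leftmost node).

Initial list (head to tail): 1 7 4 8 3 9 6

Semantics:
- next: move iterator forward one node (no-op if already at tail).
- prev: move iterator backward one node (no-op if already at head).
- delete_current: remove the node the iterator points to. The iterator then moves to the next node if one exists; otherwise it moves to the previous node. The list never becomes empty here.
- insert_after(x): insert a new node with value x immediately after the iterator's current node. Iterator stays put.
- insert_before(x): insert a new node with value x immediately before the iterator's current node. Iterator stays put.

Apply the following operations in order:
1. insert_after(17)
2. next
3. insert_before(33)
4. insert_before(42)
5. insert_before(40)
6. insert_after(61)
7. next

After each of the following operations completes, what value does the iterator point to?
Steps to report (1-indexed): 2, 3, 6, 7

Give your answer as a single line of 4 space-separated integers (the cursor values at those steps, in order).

After 1 (insert_after(17)): list=[1, 17, 7, 4, 8, 3, 9, 6] cursor@1
After 2 (next): list=[1, 17, 7, 4, 8, 3, 9, 6] cursor@17
After 3 (insert_before(33)): list=[1, 33, 17, 7, 4, 8, 3, 9, 6] cursor@17
After 4 (insert_before(42)): list=[1, 33, 42, 17, 7, 4, 8, 3, 9, 6] cursor@17
After 5 (insert_before(40)): list=[1, 33, 42, 40, 17, 7, 4, 8, 3, 9, 6] cursor@17
After 6 (insert_after(61)): list=[1, 33, 42, 40, 17, 61, 7, 4, 8, 3, 9, 6] cursor@17
After 7 (next): list=[1, 33, 42, 40, 17, 61, 7, 4, 8, 3, 9, 6] cursor@61

Answer: 17 17 17 61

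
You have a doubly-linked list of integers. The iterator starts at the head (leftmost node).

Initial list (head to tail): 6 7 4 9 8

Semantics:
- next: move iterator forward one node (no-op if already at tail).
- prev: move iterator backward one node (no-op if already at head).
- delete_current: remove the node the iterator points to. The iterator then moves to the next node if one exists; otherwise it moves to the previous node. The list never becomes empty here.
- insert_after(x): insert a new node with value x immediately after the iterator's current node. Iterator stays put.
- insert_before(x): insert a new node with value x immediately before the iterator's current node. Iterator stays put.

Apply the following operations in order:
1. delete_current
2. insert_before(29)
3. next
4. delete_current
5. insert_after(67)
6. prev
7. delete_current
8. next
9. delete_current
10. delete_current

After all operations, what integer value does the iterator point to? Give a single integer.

After 1 (delete_current): list=[7, 4, 9, 8] cursor@7
After 2 (insert_before(29)): list=[29, 7, 4, 9, 8] cursor@7
After 3 (next): list=[29, 7, 4, 9, 8] cursor@4
After 4 (delete_current): list=[29, 7, 9, 8] cursor@9
After 5 (insert_after(67)): list=[29, 7, 9, 67, 8] cursor@9
After 6 (prev): list=[29, 7, 9, 67, 8] cursor@7
After 7 (delete_current): list=[29, 9, 67, 8] cursor@9
After 8 (next): list=[29, 9, 67, 8] cursor@67
After 9 (delete_current): list=[29, 9, 8] cursor@8
After 10 (delete_current): list=[29, 9] cursor@9

Answer: 9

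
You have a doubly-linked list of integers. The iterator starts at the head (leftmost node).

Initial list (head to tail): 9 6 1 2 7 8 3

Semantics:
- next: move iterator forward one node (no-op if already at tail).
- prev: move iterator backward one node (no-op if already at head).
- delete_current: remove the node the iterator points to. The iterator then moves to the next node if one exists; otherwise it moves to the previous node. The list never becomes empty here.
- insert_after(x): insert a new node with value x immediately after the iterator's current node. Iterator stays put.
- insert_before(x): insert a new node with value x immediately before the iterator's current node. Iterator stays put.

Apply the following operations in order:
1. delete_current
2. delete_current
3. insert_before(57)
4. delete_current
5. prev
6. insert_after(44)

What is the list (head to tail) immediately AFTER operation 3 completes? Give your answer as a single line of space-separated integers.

After 1 (delete_current): list=[6, 1, 2, 7, 8, 3] cursor@6
After 2 (delete_current): list=[1, 2, 7, 8, 3] cursor@1
After 3 (insert_before(57)): list=[57, 1, 2, 7, 8, 3] cursor@1

Answer: 57 1 2 7 8 3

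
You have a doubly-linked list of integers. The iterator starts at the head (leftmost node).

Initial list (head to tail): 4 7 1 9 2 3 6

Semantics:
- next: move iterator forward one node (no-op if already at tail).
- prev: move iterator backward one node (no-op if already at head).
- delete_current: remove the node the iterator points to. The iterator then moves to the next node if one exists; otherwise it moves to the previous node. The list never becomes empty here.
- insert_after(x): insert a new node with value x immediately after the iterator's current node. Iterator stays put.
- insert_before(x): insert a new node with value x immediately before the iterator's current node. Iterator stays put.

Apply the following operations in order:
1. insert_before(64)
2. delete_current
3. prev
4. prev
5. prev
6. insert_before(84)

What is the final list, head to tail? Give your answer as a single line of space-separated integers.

After 1 (insert_before(64)): list=[64, 4, 7, 1, 9, 2, 3, 6] cursor@4
After 2 (delete_current): list=[64, 7, 1, 9, 2, 3, 6] cursor@7
After 3 (prev): list=[64, 7, 1, 9, 2, 3, 6] cursor@64
After 4 (prev): list=[64, 7, 1, 9, 2, 3, 6] cursor@64
After 5 (prev): list=[64, 7, 1, 9, 2, 3, 6] cursor@64
After 6 (insert_before(84)): list=[84, 64, 7, 1, 9, 2, 3, 6] cursor@64

Answer: 84 64 7 1 9 2 3 6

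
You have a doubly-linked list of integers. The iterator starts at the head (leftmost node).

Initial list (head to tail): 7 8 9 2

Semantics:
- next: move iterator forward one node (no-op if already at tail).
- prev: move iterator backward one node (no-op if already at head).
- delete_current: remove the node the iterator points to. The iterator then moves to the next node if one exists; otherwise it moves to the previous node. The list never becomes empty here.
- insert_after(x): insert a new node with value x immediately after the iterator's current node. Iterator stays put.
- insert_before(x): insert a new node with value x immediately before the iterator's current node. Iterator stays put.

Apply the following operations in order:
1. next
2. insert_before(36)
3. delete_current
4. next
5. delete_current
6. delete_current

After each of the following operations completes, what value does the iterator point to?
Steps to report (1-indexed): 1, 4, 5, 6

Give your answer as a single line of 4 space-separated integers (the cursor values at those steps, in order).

After 1 (next): list=[7, 8, 9, 2] cursor@8
After 2 (insert_before(36)): list=[7, 36, 8, 9, 2] cursor@8
After 3 (delete_current): list=[7, 36, 9, 2] cursor@9
After 4 (next): list=[7, 36, 9, 2] cursor@2
After 5 (delete_current): list=[7, 36, 9] cursor@9
After 6 (delete_current): list=[7, 36] cursor@36

Answer: 8 2 9 36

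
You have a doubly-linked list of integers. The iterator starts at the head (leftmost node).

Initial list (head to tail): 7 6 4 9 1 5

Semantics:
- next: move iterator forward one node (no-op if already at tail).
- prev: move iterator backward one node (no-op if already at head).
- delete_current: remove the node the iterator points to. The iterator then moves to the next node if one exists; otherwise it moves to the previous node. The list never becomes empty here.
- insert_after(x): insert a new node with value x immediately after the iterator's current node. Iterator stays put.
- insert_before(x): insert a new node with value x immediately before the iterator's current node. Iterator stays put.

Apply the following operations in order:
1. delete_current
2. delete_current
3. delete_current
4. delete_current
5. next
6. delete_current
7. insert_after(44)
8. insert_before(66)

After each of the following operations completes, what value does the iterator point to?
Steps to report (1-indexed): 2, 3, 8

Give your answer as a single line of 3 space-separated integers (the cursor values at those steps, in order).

Answer: 4 9 1

Derivation:
After 1 (delete_current): list=[6, 4, 9, 1, 5] cursor@6
After 2 (delete_current): list=[4, 9, 1, 5] cursor@4
After 3 (delete_current): list=[9, 1, 5] cursor@9
After 4 (delete_current): list=[1, 5] cursor@1
After 5 (next): list=[1, 5] cursor@5
After 6 (delete_current): list=[1] cursor@1
After 7 (insert_after(44)): list=[1, 44] cursor@1
After 8 (insert_before(66)): list=[66, 1, 44] cursor@1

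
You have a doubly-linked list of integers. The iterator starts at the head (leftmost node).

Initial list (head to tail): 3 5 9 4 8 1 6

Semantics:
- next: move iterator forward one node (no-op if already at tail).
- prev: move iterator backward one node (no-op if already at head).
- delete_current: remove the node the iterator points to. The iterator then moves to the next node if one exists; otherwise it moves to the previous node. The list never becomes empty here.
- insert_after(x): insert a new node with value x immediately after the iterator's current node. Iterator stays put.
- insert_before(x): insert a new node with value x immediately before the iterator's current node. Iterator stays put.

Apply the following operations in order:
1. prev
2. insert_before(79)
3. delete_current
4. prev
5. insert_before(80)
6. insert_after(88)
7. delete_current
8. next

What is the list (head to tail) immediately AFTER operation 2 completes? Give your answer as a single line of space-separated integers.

Answer: 79 3 5 9 4 8 1 6

Derivation:
After 1 (prev): list=[3, 5, 9, 4, 8, 1, 6] cursor@3
After 2 (insert_before(79)): list=[79, 3, 5, 9, 4, 8, 1, 6] cursor@3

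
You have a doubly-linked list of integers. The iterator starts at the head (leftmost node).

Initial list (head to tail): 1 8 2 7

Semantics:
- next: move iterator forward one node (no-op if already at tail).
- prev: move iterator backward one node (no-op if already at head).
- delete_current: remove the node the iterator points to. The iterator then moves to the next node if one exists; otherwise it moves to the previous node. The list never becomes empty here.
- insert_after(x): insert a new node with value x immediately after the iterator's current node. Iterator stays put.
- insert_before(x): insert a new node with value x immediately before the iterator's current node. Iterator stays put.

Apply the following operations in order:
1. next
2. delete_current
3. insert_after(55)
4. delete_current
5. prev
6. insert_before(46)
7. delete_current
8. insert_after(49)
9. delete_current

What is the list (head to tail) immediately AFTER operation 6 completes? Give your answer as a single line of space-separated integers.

Answer: 46 1 55 7

Derivation:
After 1 (next): list=[1, 8, 2, 7] cursor@8
After 2 (delete_current): list=[1, 2, 7] cursor@2
After 3 (insert_after(55)): list=[1, 2, 55, 7] cursor@2
After 4 (delete_current): list=[1, 55, 7] cursor@55
After 5 (prev): list=[1, 55, 7] cursor@1
After 6 (insert_before(46)): list=[46, 1, 55, 7] cursor@1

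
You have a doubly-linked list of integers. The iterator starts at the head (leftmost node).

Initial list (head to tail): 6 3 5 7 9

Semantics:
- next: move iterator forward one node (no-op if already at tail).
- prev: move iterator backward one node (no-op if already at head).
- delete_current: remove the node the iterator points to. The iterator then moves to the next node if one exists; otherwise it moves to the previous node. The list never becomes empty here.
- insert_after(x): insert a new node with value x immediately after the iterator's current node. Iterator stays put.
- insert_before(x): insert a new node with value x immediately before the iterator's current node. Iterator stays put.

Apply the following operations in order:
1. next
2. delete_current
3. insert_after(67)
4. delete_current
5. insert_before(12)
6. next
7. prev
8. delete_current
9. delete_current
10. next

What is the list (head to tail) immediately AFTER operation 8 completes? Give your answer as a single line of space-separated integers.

After 1 (next): list=[6, 3, 5, 7, 9] cursor@3
After 2 (delete_current): list=[6, 5, 7, 9] cursor@5
After 3 (insert_after(67)): list=[6, 5, 67, 7, 9] cursor@5
After 4 (delete_current): list=[6, 67, 7, 9] cursor@67
After 5 (insert_before(12)): list=[6, 12, 67, 7, 9] cursor@67
After 6 (next): list=[6, 12, 67, 7, 9] cursor@7
After 7 (prev): list=[6, 12, 67, 7, 9] cursor@67
After 8 (delete_current): list=[6, 12, 7, 9] cursor@7

Answer: 6 12 7 9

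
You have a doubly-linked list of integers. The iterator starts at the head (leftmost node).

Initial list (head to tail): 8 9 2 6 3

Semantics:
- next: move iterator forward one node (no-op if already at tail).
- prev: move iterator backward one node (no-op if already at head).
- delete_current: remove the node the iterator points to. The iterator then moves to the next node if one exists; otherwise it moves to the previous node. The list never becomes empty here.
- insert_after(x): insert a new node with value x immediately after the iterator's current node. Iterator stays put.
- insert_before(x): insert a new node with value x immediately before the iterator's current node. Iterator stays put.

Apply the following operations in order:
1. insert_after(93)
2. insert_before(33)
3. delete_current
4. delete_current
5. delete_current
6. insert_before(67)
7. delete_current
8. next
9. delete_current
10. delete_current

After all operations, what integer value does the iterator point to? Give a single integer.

Answer: 67

Derivation:
After 1 (insert_after(93)): list=[8, 93, 9, 2, 6, 3] cursor@8
After 2 (insert_before(33)): list=[33, 8, 93, 9, 2, 6, 3] cursor@8
After 3 (delete_current): list=[33, 93, 9, 2, 6, 3] cursor@93
After 4 (delete_current): list=[33, 9, 2, 6, 3] cursor@9
After 5 (delete_current): list=[33, 2, 6, 3] cursor@2
After 6 (insert_before(67)): list=[33, 67, 2, 6, 3] cursor@2
After 7 (delete_current): list=[33, 67, 6, 3] cursor@6
After 8 (next): list=[33, 67, 6, 3] cursor@3
After 9 (delete_current): list=[33, 67, 6] cursor@6
After 10 (delete_current): list=[33, 67] cursor@67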